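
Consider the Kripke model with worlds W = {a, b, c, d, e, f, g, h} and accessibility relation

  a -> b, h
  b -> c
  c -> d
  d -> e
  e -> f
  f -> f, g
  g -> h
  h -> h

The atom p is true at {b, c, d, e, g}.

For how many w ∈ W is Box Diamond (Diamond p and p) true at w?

1

a: successors {b, h}; Diamond (Diamond p and p) there: b:T, h:F. ✗
b: successors {c}; Diamond (Diamond p and p) there: c:T. ✓
c: successors {d}; Diamond (Diamond p and p) there: d:F. ✗
d: successors {e}; Diamond (Diamond p and p) there: e:F. ✗
e: successors {f}; Diamond (Diamond p and p) there: f:F. ✗
f: successors {f, g}; Diamond (Diamond p and p) there: f:F, g:F. ✗
g: successors {h}; Diamond (Diamond p and p) there: h:F. ✗
h: successors {h}; Diamond (Diamond p and p) there: h:F. ✗
Satisfying worlds: {b}.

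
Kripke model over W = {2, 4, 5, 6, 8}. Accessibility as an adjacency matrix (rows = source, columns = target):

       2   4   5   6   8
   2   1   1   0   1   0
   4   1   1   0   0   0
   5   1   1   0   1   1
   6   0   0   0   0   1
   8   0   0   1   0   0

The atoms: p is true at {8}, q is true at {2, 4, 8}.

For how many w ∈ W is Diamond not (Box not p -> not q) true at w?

4

2: successors {2, 4, 6}; not (Box not p -> not q) there: 2:T, 4:T, 6:F. ✓
4: successors {2, 4}; not (Box not p -> not q) there: 2:T, 4:T. ✓
5: successors {2, 4, 6, 8}; not (Box not p -> not q) there: 2:T, 4:T, 6:F, 8:T. ✓
6: successors {8}; not (Box not p -> not q) there: 8:T. ✓
8: successors {5}; not (Box not p -> not q) there: 5:F. ✗
Satisfying worlds: {2, 4, 5, 6}.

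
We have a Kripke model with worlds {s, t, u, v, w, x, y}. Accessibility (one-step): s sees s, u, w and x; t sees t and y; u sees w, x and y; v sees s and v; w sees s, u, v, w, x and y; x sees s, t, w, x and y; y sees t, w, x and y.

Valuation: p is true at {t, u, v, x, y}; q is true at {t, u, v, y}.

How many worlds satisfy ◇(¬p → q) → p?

s: ◇(¬p → q) is T, p is F. ✗
t: ◇(¬p → q) is T, p is T. ✓
u: ◇(¬p → q) is T, p is T. ✓
v: ◇(¬p → q) is T, p is T. ✓
w: ◇(¬p → q) is T, p is F. ✗
x: ◇(¬p → q) is T, p is T. ✓
y: ◇(¬p → q) is T, p is T. ✓
Satisfying worlds: {t, u, v, x, y}.

5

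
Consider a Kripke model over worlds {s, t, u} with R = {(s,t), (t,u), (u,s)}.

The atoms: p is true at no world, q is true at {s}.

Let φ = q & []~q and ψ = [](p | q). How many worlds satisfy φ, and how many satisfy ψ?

For q & []~q:
s: q is T, []~q is T. ✓
t: q is F, []~q is T. ✗
u: q is F, []~q is F. ✗
— 1 world.
For [](p | q):
s: successors {t}; p | q there: t:F. ✗
t: successors {u}; p | q there: u:F. ✗
u: successors {s}; p | q there: s:T. ✓
— 1 world.

1 and 1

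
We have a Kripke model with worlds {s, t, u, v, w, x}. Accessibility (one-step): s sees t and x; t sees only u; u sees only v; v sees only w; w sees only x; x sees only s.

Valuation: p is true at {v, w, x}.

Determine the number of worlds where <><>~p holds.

s: successors {t, x}; <>~p there: t:T, x:T. ✓
t: successors {u}; <>~p there: u:F. ✗
u: successors {v}; <>~p there: v:F. ✗
v: successors {w}; <>~p there: w:F. ✗
w: successors {x}; <>~p there: x:T. ✓
x: successors {s}; <>~p there: s:T. ✓
Satisfying worlds: {s, w, x}.

3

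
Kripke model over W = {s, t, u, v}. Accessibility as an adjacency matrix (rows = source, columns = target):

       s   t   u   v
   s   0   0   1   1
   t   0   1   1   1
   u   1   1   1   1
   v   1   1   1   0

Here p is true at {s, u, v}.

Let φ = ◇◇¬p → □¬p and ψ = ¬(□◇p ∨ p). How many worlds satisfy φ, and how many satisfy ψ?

For ◇◇¬p → □¬p:
s: ◇◇¬p is T, □¬p is F. ✗
t: ◇◇¬p is T, □¬p is F. ✗
u: ◇◇¬p is T, □¬p is F. ✗
v: ◇◇¬p is T, □¬p is F. ✗
— 0 worlds.
For ¬(□◇p ∨ p):
s: □◇p ∨ p is T. ✗
t: □◇p ∨ p is T. ✗
u: □◇p ∨ p is T. ✗
v: □◇p ∨ p is T. ✗
— 0 worlds.

0 and 0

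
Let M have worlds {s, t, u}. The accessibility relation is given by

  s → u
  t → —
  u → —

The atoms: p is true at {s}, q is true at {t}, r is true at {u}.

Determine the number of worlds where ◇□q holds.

1

s: successors {u}; □q there: u:T. ✓
t: no successors, so ◇□q fails. ✗
u: no successors, so ◇□q fails. ✗
Satisfying worlds: {s}.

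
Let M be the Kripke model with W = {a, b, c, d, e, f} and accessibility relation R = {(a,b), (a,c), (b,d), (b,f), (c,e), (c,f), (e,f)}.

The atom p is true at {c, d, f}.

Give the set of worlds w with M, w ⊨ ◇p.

{a, b, c, e}

a: successors {b, c}; p there: b:F, c:T. ✓
b: successors {d, f}; p there: d:T, f:T. ✓
c: successors {e, f}; p there: e:F, f:T. ✓
d: no successors, so ◇p fails. ✗
e: successors {f}; p there: f:T. ✓
f: no successors, so ◇p fails. ✗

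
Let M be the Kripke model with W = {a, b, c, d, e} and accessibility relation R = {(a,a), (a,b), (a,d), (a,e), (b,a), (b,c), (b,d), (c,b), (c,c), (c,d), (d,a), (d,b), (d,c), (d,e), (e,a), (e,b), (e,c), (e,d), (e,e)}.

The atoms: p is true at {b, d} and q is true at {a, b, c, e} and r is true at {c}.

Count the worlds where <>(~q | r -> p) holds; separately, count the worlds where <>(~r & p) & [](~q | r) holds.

5 and 0

For <>(~q | r -> p):
a: successors {a, b, d, e}; ~q | r -> p there: a:T, b:T, d:T, e:T. ✓
b: successors {a, c, d}; ~q | r -> p there: a:T, c:F, d:T. ✓
c: successors {b, c, d}; ~q | r -> p there: b:T, c:F, d:T. ✓
d: successors {a, b, c, e}; ~q | r -> p there: a:T, b:T, c:F, e:T. ✓
e: successors {a, b, c, d, e}; ~q | r -> p there: a:T, b:T, c:F, d:T, e:T. ✓
— 5 worlds.
For <>(~r & p) & [](~q | r):
a: <>(~r & p) is T, [](~q | r) is F. ✗
b: <>(~r & p) is T, [](~q | r) is F. ✗
c: <>(~r & p) is T, [](~q | r) is F. ✗
d: <>(~r & p) is T, [](~q | r) is F. ✗
e: <>(~r & p) is T, [](~q | r) is F. ✗
— 0 worlds.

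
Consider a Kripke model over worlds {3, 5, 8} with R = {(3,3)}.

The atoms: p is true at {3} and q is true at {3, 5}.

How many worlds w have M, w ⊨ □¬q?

3: successors {3}; ¬q there: 3:F. ✗
5: no successors, so □¬q holds vacuously. ✓
8: no successors, so □¬q holds vacuously. ✓
Satisfying worlds: {5, 8}.

2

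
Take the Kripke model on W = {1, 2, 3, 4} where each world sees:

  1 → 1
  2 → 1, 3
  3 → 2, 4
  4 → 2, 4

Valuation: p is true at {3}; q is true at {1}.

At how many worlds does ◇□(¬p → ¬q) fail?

1

1: successors {1}; □(¬p → ¬q) there: 1:F. ✗
2: successors {1, 3}; □(¬p → ¬q) there: 1:F, 3:T. ✓
3: successors {2, 4}; □(¬p → ¬q) there: 2:F, 4:T. ✓
4: successors {2, 4}; □(¬p → ¬q) there: 2:F, 4:T. ✓
Satisfying worlds: {2, 3, 4}.
So ◇□(¬p → ¬q) fails at the other 1 world.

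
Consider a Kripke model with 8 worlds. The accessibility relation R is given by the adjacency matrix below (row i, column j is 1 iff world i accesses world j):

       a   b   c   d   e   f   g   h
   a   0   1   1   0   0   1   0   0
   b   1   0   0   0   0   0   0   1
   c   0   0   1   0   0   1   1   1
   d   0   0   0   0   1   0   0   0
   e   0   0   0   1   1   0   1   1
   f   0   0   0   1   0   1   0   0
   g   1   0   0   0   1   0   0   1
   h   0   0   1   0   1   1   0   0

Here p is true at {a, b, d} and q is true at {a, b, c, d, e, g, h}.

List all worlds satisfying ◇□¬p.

{a, b, c, e, f, g, h}

a: successors {b, c, f}; □¬p there: b:F, c:T, f:F. ✓
b: successors {a, h}; □¬p there: a:F, h:T. ✓
c: successors {c, f, g, h}; □¬p there: c:T, f:F, g:F, h:T. ✓
d: successors {e}; □¬p there: e:F. ✗
e: successors {d, e, g, h}; □¬p there: d:T, e:F, g:F, h:T. ✓
f: successors {d, f}; □¬p there: d:T, f:F. ✓
g: successors {a, e, h}; □¬p there: a:F, e:F, h:T. ✓
h: successors {c, e, f}; □¬p there: c:T, e:F, f:F. ✓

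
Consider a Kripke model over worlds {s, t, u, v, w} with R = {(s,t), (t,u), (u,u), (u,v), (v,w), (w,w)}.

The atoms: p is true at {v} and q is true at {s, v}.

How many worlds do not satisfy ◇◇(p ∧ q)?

3

s: successors {t}; ◇(p ∧ q) there: t:F. ✗
t: successors {u}; ◇(p ∧ q) there: u:T. ✓
u: successors {u, v}; ◇(p ∧ q) there: u:T, v:F. ✓
v: successors {w}; ◇(p ∧ q) there: w:F. ✗
w: successors {w}; ◇(p ∧ q) there: w:F. ✗
Satisfying worlds: {t, u}.
So ◇◇(p ∧ q) fails at the other 3 worlds.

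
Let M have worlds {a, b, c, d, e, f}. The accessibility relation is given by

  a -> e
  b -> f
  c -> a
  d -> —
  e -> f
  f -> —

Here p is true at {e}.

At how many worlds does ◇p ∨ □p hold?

a: ◇p is T, □p is T. ✓
b: ◇p is F, □p is F. ✗
c: ◇p is F, □p is F. ✗
d: ◇p is F, □p is T. ✓
e: ◇p is F, □p is F. ✗
f: ◇p is F, □p is T. ✓
Satisfying worlds: {a, d, f}.

3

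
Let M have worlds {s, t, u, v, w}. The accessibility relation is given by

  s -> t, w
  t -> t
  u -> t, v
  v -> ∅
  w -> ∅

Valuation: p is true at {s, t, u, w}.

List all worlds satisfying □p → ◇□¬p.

s: □p is T, ◇□¬p is T. ✓
t: □p is T, ◇□¬p is F. ✗
u: □p is F, ◇□¬p is T. ✓
v: □p is T, ◇□¬p is F. ✗
w: □p is T, ◇□¬p is F. ✗

{s, u}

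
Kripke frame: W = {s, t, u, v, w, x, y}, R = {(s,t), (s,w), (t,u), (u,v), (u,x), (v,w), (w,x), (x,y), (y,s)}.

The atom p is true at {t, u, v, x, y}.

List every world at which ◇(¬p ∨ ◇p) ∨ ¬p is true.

s: ◇(¬p ∨ ◇p) is T, ¬p is T. ✓
t: ◇(¬p ∨ ◇p) is T, ¬p is F. ✓
u: ◇(¬p ∨ ◇p) is T, ¬p is F. ✓
v: ◇(¬p ∨ ◇p) is T, ¬p is F. ✓
w: ◇(¬p ∨ ◇p) is T, ¬p is T. ✓
x: ◇(¬p ∨ ◇p) is F, ¬p is F. ✗
y: ◇(¬p ∨ ◇p) is T, ¬p is F. ✓

{s, t, u, v, w, y}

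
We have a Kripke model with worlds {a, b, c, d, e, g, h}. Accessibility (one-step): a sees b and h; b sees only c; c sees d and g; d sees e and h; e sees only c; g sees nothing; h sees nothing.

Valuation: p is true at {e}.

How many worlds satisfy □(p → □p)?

a: successors {b, h}; p → □p there: b:T, h:T. ✓
b: successors {c}; p → □p there: c:T. ✓
c: successors {d, g}; p → □p there: d:T, g:T. ✓
d: successors {e, h}; p → □p there: e:F, h:T. ✗
e: successors {c}; p → □p there: c:T. ✓
g: no successors, so □(p → □p) holds vacuously. ✓
h: no successors, so □(p → □p) holds vacuously. ✓
Satisfying worlds: {a, b, c, e, g, h}.

6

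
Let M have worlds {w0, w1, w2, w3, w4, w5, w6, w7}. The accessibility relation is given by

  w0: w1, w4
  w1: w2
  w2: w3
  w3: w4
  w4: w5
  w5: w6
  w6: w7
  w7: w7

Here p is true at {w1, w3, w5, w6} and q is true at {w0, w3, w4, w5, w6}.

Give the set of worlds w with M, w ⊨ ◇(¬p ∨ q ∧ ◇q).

w0: successors {w1, w4}; ¬p ∨ q ∧ ◇q there: w1:F, w4:T. ✓
w1: successors {w2}; ¬p ∨ q ∧ ◇q there: w2:T. ✓
w2: successors {w3}; ¬p ∨ q ∧ ◇q there: w3:T. ✓
w3: successors {w4}; ¬p ∨ q ∧ ◇q there: w4:T. ✓
w4: successors {w5}; ¬p ∨ q ∧ ◇q there: w5:T. ✓
w5: successors {w6}; ¬p ∨ q ∧ ◇q there: w6:F. ✗
w6: successors {w7}; ¬p ∨ q ∧ ◇q there: w7:T. ✓
w7: successors {w7}; ¬p ∨ q ∧ ◇q there: w7:T. ✓

{w0, w1, w2, w3, w4, w6, w7}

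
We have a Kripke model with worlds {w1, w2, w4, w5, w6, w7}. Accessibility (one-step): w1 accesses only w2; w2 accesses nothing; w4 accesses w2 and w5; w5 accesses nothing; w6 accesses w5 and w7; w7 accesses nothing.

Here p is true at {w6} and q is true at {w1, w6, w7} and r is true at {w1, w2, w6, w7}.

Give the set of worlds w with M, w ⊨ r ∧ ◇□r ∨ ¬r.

w1: r ∧ ◇□r is T, ¬r is F. ✓
w2: r ∧ ◇□r is F, ¬r is F. ✗
w4: r ∧ ◇□r is F, ¬r is T. ✓
w5: r ∧ ◇□r is F, ¬r is T. ✓
w6: r ∧ ◇□r is T, ¬r is F. ✓
w7: r ∧ ◇□r is F, ¬r is F. ✗

{w1, w4, w5, w6}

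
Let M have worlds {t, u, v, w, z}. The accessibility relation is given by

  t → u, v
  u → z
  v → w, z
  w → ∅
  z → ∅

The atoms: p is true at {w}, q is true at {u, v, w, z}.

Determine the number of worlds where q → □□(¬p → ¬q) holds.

5

t: q is F, □□(¬p → ¬q) is F. ✓
u: q is T, □□(¬p → ¬q) is T. ✓
v: q is T, □□(¬p → ¬q) is T. ✓
w: q is T, □□(¬p → ¬q) is T. ✓
z: q is T, □□(¬p → ¬q) is T. ✓
Satisfying worlds: {t, u, v, w, z}.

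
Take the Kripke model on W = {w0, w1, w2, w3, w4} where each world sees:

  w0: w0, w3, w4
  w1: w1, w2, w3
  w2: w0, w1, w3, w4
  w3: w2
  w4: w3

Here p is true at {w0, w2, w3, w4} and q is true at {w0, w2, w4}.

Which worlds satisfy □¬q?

{w4}

w0: successors {w0, w3, w4}; ¬q there: w0:F, w3:T, w4:F. ✗
w1: successors {w1, w2, w3}; ¬q there: w1:T, w2:F, w3:T. ✗
w2: successors {w0, w1, w3, w4}; ¬q there: w0:F, w1:T, w3:T, w4:F. ✗
w3: successors {w2}; ¬q there: w2:F. ✗
w4: successors {w3}; ¬q there: w3:T. ✓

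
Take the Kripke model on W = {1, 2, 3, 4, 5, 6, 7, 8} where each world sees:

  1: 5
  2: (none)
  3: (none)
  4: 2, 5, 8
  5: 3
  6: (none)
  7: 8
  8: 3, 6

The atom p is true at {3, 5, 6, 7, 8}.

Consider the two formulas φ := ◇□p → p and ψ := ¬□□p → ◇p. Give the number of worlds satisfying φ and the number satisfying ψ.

6 and 8

For ◇□p → p:
1: ◇□p is T, p is F. ✗
2: ◇□p is F, p is F. ✓
3: ◇□p is F, p is T. ✓
4: ◇□p is T, p is F. ✗
5: ◇□p is T, p is T. ✓
6: ◇□p is F, p is T. ✓
7: ◇□p is T, p is T. ✓
8: ◇□p is T, p is T. ✓
— 6 worlds.
For ¬□□p → ◇p:
1: ¬□□p is F, ◇p is T. ✓
2: ¬□□p is F, ◇p is F. ✓
3: ¬□□p is F, ◇p is F. ✓
4: ¬□□p is F, ◇p is T. ✓
5: ¬□□p is F, ◇p is T. ✓
6: ¬□□p is F, ◇p is F. ✓
7: ¬□□p is F, ◇p is T. ✓
8: ¬□□p is F, ◇p is T. ✓
— 8 worlds.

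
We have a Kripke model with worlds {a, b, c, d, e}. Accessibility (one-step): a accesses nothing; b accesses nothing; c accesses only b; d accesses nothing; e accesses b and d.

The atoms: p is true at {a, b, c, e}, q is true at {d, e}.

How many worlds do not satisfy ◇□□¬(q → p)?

3

a: no successors, so ◇□□¬(q → p) fails. ✗
b: no successors, so ◇□□¬(q → p) fails. ✗
c: successors {b}; □□¬(q → p) there: b:T. ✓
d: no successors, so ◇□□¬(q → p) fails. ✗
e: successors {b, d}; □□¬(q → p) there: b:T, d:T. ✓
Satisfying worlds: {c, e}.
So ◇□□¬(q → p) fails at the other 3 worlds.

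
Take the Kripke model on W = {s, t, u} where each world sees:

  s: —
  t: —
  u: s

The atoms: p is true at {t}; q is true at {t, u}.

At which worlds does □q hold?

{s, t}

s: no successors, so □q holds vacuously. ✓
t: no successors, so □q holds vacuously. ✓
u: successors {s}; q there: s:F. ✗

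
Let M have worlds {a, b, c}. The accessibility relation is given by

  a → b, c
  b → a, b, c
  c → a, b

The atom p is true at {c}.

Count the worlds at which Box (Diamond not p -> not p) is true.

1

a: successors {b, c}; Diamond not p -> not p there: b:T, c:F. ✗
b: successors {a, b, c}; Diamond not p -> not p there: a:T, b:T, c:F. ✗
c: successors {a, b}; Diamond not p -> not p there: a:T, b:T. ✓
Satisfying worlds: {c}.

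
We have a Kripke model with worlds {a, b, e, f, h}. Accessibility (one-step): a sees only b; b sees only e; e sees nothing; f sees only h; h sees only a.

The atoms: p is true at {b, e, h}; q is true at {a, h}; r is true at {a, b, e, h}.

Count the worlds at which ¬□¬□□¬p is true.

a: □¬□□¬p is F. ✓
b: □¬□□¬p is F. ✓
e: □¬□□¬p is T. ✗
f: □¬□□¬p is T. ✗
h: □¬□□¬p is T. ✗
Satisfying worlds: {a, b}.

2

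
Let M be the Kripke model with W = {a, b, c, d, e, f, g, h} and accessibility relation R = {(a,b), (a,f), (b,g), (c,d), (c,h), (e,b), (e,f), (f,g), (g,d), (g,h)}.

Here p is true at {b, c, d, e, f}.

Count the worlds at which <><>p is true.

a: successors {b, f}; <>p there: b:F, f:F. ✗
b: successors {g}; <>p there: g:T. ✓
c: successors {d, h}; <>p there: d:F, h:F. ✗
d: no successors, so <><>p fails. ✗
e: successors {b, f}; <>p there: b:F, f:F. ✗
f: successors {g}; <>p there: g:T. ✓
g: successors {d, h}; <>p there: d:F, h:F. ✗
h: no successors, so <><>p fails. ✗
Satisfying worlds: {b, f}.

2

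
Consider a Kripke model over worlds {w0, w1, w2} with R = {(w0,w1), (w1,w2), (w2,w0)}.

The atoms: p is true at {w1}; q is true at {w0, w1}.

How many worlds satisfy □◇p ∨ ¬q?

1

w0: □◇p is F, ¬q is F. ✗
w1: □◇p is F, ¬q is F. ✗
w2: □◇p is T, ¬q is T. ✓
Satisfying worlds: {w2}.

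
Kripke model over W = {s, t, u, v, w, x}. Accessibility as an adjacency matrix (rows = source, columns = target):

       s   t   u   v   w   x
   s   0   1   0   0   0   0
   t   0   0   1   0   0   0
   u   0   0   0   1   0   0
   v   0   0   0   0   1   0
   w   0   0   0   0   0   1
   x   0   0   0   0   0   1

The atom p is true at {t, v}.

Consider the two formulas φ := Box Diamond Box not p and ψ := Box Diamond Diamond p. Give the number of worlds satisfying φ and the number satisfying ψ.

5 and 1

For Box Diamond Box not p:
s: successors {t}; Diamond Box not p there: t:F. ✗
t: successors {u}; Diamond Box not p there: u:T. ✓
u: successors {v}; Diamond Box not p there: v:T. ✓
v: successors {w}; Diamond Box not p there: w:T. ✓
w: successors {x}; Diamond Box not p there: x:T. ✓
x: successors {x}; Diamond Box not p there: x:T. ✓
— 5 worlds.
For Box Diamond Diamond p:
s: successors {t}; Diamond Diamond p there: t:T. ✓
t: successors {u}; Diamond Diamond p there: u:F. ✗
u: successors {v}; Diamond Diamond p there: v:F. ✗
v: successors {w}; Diamond Diamond p there: w:F. ✗
w: successors {x}; Diamond Diamond p there: x:F. ✗
x: successors {x}; Diamond Diamond p there: x:F. ✗
— 1 world.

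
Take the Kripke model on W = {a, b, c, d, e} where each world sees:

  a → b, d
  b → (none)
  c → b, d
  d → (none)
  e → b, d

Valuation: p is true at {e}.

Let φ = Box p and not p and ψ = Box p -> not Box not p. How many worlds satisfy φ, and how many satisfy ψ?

2 and 3

For Box p and not p:
a: Box p is F, not p is T. ✗
b: Box p is T, not p is T. ✓
c: Box p is F, not p is T. ✗
d: Box p is T, not p is T. ✓
e: Box p is F, not p is F. ✗
— 2 worlds.
For Box p -> not Box not p:
a: Box p is F, not Box not p is F. ✓
b: Box p is T, not Box not p is F. ✗
c: Box p is F, not Box not p is F. ✓
d: Box p is T, not Box not p is F. ✗
e: Box p is F, not Box not p is F. ✓
— 3 worlds.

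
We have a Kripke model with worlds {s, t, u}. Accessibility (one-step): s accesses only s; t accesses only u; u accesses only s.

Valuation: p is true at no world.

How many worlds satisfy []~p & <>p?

0

s: []~p is T, <>p is F. ✗
t: []~p is T, <>p is F. ✗
u: []~p is T, <>p is F. ✗
Satisfying worlds: ∅.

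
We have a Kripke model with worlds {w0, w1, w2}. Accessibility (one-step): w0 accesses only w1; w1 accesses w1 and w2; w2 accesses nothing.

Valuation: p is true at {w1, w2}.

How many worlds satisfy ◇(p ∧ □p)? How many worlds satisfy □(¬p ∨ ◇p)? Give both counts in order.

2 and 2

For ◇(p ∧ □p):
w0: successors {w1}; p ∧ □p there: w1:T. ✓
w1: successors {w1, w2}; p ∧ □p there: w1:T, w2:T. ✓
w2: no successors, so ◇(p ∧ □p) fails. ✗
— 2 worlds.
For □(¬p ∨ ◇p):
w0: successors {w1}; ¬p ∨ ◇p there: w1:T. ✓
w1: successors {w1, w2}; ¬p ∨ ◇p there: w1:T, w2:F. ✗
w2: no successors, so □(¬p ∨ ◇p) holds vacuously. ✓
— 2 worlds.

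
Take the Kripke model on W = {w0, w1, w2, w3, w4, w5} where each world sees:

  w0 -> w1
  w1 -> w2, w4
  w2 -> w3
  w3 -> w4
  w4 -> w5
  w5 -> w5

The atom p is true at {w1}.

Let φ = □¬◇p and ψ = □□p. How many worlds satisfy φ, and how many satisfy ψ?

6 and 0

For □¬◇p:
w0: successors {w1}; ¬◇p there: w1:T. ✓
w1: successors {w2, w4}; ¬◇p there: w2:T, w4:T. ✓
w2: successors {w3}; ¬◇p there: w3:T. ✓
w3: successors {w4}; ¬◇p there: w4:T. ✓
w4: successors {w5}; ¬◇p there: w5:T. ✓
w5: successors {w5}; ¬◇p there: w5:T. ✓
— 6 worlds.
For □□p:
w0: successors {w1}; □p there: w1:F. ✗
w1: successors {w2, w4}; □p there: w2:F, w4:F. ✗
w2: successors {w3}; □p there: w3:F. ✗
w3: successors {w4}; □p there: w4:F. ✗
w4: successors {w5}; □p there: w5:F. ✗
w5: successors {w5}; □p there: w5:F. ✗
— 0 worlds.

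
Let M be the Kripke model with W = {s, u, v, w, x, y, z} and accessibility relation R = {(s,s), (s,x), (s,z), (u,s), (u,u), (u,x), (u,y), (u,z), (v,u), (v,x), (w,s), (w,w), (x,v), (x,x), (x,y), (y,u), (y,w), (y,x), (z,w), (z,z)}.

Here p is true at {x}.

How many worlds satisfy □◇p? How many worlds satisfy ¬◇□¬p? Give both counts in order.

2 and 2

For □◇p:
s: successors {s, x, z}; ◇p there: s:T, x:T, z:F. ✗
u: successors {s, u, x, y, z}; ◇p there: s:T, u:T, x:T, y:T, z:F. ✗
v: successors {u, x}; ◇p there: u:T, x:T. ✓
w: successors {s, w}; ◇p there: s:T, w:F. ✗
x: successors {v, x, y}; ◇p there: v:T, x:T, y:T. ✓
y: successors {u, w, x}; ◇p there: u:T, w:F, x:T. ✗
z: successors {w, z}; ◇p there: w:F, z:F. ✗
— 2 worlds.
For ¬◇□¬p:
s: ◇□¬p is T. ✗
u: ◇□¬p is T. ✗
v: ◇□¬p is F. ✓
w: ◇□¬p is T. ✗
x: ◇□¬p is F. ✓
y: ◇□¬p is T. ✗
z: ◇□¬p is T. ✗
— 2 worlds.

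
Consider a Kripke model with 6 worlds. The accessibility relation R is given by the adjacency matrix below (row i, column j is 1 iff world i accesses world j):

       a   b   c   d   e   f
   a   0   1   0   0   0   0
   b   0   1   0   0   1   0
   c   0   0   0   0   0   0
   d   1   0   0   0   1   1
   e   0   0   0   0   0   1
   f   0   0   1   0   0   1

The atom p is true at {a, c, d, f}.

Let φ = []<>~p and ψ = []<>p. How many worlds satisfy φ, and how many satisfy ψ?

2 and 2

For []<>~p:
a: successors {b}; <>~p there: b:T. ✓
b: successors {b, e}; <>~p there: b:T, e:F. ✗
c: no successors, so []<>~p holds vacuously. ✓
d: successors {a, e, f}; <>~p there: a:T, e:F, f:F. ✗
e: successors {f}; <>~p there: f:F. ✗
f: successors {c, f}; <>~p there: c:F, f:F. ✗
— 2 worlds.
For []<>p:
a: successors {b}; <>p there: b:F. ✗
b: successors {b, e}; <>p there: b:F, e:T. ✗
c: no successors, so []<>p holds vacuously. ✓
d: successors {a, e, f}; <>p there: a:F, e:T, f:T. ✗
e: successors {f}; <>p there: f:T. ✓
f: successors {c, f}; <>p there: c:F, f:T. ✗
— 2 worlds.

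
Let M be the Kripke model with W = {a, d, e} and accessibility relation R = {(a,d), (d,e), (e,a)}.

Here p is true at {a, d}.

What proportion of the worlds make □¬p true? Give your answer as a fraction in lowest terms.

a: successors {d}; ¬p there: d:F. ✗
d: successors {e}; ¬p there: e:T. ✓
e: successors {a}; ¬p there: a:F. ✗
That's 1 of 3 worlds, so 1/3.

1/3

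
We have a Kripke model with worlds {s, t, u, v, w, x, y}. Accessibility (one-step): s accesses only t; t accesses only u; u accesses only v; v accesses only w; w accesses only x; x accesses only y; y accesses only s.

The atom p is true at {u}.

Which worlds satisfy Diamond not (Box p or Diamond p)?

{t, u, v, w, x, y}

s: successors {t}; not (Box p or Diamond p) there: t:F. ✗
t: successors {u}; not (Box p or Diamond p) there: u:T. ✓
u: successors {v}; not (Box p or Diamond p) there: v:T. ✓
v: successors {w}; not (Box p or Diamond p) there: w:T. ✓
w: successors {x}; not (Box p or Diamond p) there: x:T. ✓
x: successors {y}; not (Box p or Diamond p) there: y:T. ✓
y: successors {s}; not (Box p or Diamond p) there: s:T. ✓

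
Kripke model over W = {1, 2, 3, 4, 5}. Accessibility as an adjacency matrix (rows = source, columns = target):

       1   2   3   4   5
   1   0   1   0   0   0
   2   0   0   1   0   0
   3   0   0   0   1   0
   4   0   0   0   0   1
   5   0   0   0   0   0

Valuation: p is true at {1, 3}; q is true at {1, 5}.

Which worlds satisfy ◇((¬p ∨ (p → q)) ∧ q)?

1: successors {2}; (¬p ∨ (p → q)) ∧ q there: 2:F. ✗
2: successors {3}; (¬p ∨ (p → q)) ∧ q there: 3:F. ✗
3: successors {4}; (¬p ∨ (p → q)) ∧ q there: 4:F. ✗
4: successors {5}; (¬p ∨ (p → q)) ∧ q there: 5:T. ✓
5: no successors, so ◇((¬p ∨ (p → q)) ∧ q) fails. ✗

{4}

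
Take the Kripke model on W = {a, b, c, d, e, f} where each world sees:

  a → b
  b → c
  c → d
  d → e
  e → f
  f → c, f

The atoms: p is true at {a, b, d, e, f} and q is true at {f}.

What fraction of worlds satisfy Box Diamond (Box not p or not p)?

a: successors {b}; Diamond (Box not p or not p) there: b:T. ✓
b: successors {c}; Diamond (Box not p or not p) there: c:F. ✗
c: successors {d}; Diamond (Box not p or not p) there: d:F. ✗
d: successors {e}; Diamond (Box not p or not p) there: e:F. ✗
e: successors {f}; Diamond (Box not p or not p) there: f:T. ✓
f: successors {c, f}; Diamond (Box not p or not p) there: c:F, f:T. ✗
That's 2 of 6 worlds, so 2/6 = 1/3.

1/3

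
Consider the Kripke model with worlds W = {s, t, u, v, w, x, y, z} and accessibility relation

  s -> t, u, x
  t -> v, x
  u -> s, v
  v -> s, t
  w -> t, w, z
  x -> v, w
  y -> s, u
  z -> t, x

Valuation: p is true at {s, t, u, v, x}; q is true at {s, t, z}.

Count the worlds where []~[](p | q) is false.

s: successors {t, u, x}; ~[](p | q) there: t:F, u:F, x:T. ✗
t: successors {v, x}; ~[](p | q) there: v:F, x:T. ✗
u: successors {s, v}; ~[](p | q) there: s:F, v:F. ✗
v: successors {s, t}; ~[](p | q) there: s:F, t:F. ✗
w: successors {t, w, z}; ~[](p | q) there: t:F, w:T, z:F. ✗
x: successors {v, w}; ~[](p | q) there: v:F, w:T. ✗
y: successors {s, u}; ~[](p | q) there: s:F, u:F. ✗
z: successors {t, x}; ~[](p | q) there: t:F, x:T. ✗
Satisfying worlds: ∅.
So []~[](p | q) fails at the other 8 worlds.

8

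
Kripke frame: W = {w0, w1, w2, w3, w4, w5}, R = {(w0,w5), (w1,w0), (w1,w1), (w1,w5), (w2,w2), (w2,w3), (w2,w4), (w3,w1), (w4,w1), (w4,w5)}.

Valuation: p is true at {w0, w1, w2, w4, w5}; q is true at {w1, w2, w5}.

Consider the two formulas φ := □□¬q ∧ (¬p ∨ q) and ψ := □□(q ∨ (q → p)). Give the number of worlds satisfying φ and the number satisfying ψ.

For □□¬q ∧ (¬p ∨ q):
w0: □□¬q is T, ¬p ∨ q is F. ✗
w1: □□¬q is F, ¬p ∨ q is T. ✗
w2: □□¬q is F, ¬p ∨ q is T. ✗
w3: □□¬q is F, ¬p ∨ q is T. ✗
w4: □□¬q is F, ¬p ∨ q is F. ✗
w5: □□¬q is T, ¬p ∨ q is T. ✓
— 1 world.
For □□(q ∨ (q → p)):
w0: successors {w5}; □(q ∨ (q → p)) there: w5:T. ✓
w1: successors {w0, w1, w5}; □(q ∨ (q → p)) there: w0:T, w1:T, w5:T. ✓
w2: successors {w2, w3, w4}; □(q ∨ (q → p)) there: w2:T, w3:T, w4:T. ✓
w3: successors {w1}; □(q ∨ (q → p)) there: w1:T. ✓
w4: successors {w1, w5}; □(q ∨ (q → p)) there: w1:T, w5:T. ✓
w5: no successors, so □□(q ∨ (q → p)) holds vacuously. ✓
— 6 worlds.

1 and 6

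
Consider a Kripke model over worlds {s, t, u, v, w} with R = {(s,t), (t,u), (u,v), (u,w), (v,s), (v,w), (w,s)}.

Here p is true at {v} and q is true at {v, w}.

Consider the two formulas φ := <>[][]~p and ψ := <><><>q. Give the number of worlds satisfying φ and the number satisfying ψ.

4 and 2

For <>[][]~p:
s: successors {t}; [][]~p there: t:F. ✗
t: successors {u}; [][]~p there: u:T. ✓
u: successors {v, w}; [][]~p there: v:T, w:T. ✓
v: successors {s, w}; [][]~p there: s:T, w:T. ✓
w: successors {s}; [][]~p there: s:T. ✓
— 4 worlds.
For <><><>q:
s: successors {t}; <><>q there: t:T. ✓
t: successors {u}; <><>q there: u:T. ✓
u: successors {v, w}; <><>q there: v:F, w:F. ✗
v: successors {s, w}; <><>q there: s:F, w:F. ✗
w: successors {s}; <><>q there: s:F. ✗
— 2 worlds.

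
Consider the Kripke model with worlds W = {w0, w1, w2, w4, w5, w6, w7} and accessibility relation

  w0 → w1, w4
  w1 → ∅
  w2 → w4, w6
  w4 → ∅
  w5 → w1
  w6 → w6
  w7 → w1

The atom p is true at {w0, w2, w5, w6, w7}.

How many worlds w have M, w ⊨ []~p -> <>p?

w0: []~p is T, <>p is F. ✗
w1: []~p is T, <>p is F. ✗
w2: []~p is F, <>p is T. ✓
w4: []~p is T, <>p is F. ✗
w5: []~p is T, <>p is F. ✗
w6: []~p is F, <>p is T. ✓
w7: []~p is T, <>p is F. ✗
Satisfying worlds: {w2, w6}.

2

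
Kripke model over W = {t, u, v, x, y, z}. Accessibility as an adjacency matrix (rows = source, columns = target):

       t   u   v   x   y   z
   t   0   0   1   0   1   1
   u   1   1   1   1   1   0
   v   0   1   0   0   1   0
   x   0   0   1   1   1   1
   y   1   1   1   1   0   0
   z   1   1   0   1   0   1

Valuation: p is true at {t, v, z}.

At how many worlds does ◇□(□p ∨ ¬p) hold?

t: successors {v, y, z}; □(□p ∨ ¬p) there: v:T, y:F, z:F. ✓
u: successors {t, u, v, x, y}; □(□p ∨ ¬p) there: t:F, u:F, v:T, x:F, y:F. ✓
v: successors {u, y}; □(□p ∨ ¬p) there: u:F, y:F. ✗
x: successors {v, x, y, z}; □(□p ∨ ¬p) there: v:T, x:F, y:F, z:F. ✓
y: successors {t, u, v, x}; □(□p ∨ ¬p) there: t:F, u:F, v:T, x:F. ✓
z: successors {t, u, x, z}; □(□p ∨ ¬p) there: t:F, u:F, x:F, z:F. ✗
Satisfying worlds: {t, u, x, y}.

4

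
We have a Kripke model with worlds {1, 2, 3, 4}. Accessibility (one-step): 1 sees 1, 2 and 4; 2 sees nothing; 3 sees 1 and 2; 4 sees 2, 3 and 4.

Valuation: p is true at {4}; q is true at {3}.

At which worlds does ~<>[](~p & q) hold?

{2}

1: <>[](~p & q) is T. ✗
2: <>[](~p & q) is F. ✓
3: <>[](~p & q) is T. ✗
4: <>[](~p & q) is T. ✗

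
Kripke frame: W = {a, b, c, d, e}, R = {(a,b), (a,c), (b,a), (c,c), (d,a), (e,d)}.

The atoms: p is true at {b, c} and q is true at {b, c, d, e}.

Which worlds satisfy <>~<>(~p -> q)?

{a, e}

a: successors {b, c}; ~<>(~p -> q) there: b:T, c:F. ✓
b: successors {a}; ~<>(~p -> q) there: a:F. ✗
c: successors {c}; ~<>(~p -> q) there: c:F. ✗
d: successors {a}; ~<>(~p -> q) there: a:F. ✗
e: successors {d}; ~<>(~p -> q) there: d:T. ✓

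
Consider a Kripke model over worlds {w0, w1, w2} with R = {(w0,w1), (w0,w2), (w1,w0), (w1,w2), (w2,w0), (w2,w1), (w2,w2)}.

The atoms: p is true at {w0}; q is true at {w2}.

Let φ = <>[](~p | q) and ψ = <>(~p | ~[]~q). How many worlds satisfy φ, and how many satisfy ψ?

2 and 3

For <>[](~p | q):
w0: successors {w1, w2}; [](~p | q) there: w1:F, w2:F. ✗
w1: successors {w0, w2}; [](~p | q) there: w0:T, w2:F. ✓
w2: successors {w0, w1, w2}; [](~p | q) there: w0:T, w1:F, w2:F. ✓
— 2 worlds.
For <>(~p | ~[]~q):
w0: successors {w1, w2}; ~p | ~[]~q there: w1:T, w2:T. ✓
w1: successors {w0, w2}; ~p | ~[]~q there: w0:T, w2:T. ✓
w2: successors {w0, w1, w2}; ~p | ~[]~q there: w0:T, w1:T, w2:T. ✓
— 3 worlds.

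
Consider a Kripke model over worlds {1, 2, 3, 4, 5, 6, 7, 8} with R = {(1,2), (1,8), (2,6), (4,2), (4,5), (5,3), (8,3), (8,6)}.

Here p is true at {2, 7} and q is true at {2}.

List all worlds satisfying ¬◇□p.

1: ◇□p is F. ✓
2: ◇□p is T. ✗
3: ◇□p is F. ✓
4: ◇□p is F. ✓
5: ◇□p is T. ✗
6: ◇□p is F. ✓
7: ◇□p is F. ✓
8: ◇□p is T. ✗

{1, 3, 4, 6, 7}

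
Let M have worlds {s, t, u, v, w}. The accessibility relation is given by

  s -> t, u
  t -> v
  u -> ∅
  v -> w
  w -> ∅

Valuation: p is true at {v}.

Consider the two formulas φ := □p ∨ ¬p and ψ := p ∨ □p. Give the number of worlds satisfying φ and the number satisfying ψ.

4 and 4

For □p ∨ ¬p:
s: □p is F, ¬p is T. ✓
t: □p is T, ¬p is T. ✓
u: □p is T, ¬p is T. ✓
v: □p is F, ¬p is F. ✗
w: □p is T, ¬p is T. ✓
— 4 worlds.
For p ∨ □p:
s: p is F, □p is F. ✗
t: p is F, □p is T. ✓
u: p is F, □p is T. ✓
v: p is T, □p is F. ✓
w: p is F, □p is T. ✓
— 4 worlds.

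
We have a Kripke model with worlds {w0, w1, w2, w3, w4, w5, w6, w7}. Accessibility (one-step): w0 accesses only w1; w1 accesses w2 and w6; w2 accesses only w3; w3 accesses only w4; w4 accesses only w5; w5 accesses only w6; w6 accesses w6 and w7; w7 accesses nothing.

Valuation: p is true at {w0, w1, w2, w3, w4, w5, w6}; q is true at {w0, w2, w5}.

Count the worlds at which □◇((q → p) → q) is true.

w0: successors {w1}; ◇((q → p) → q) there: w1:T. ✓
w1: successors {w2, w6}; ◇((q → p) → q) there: w2:F, w6:F. ✗
w2: successors {w3}; ◇((q → p) → q) there: w3:F. ✗
w3: successors {w4}; ◇((q → p) → q) there: w4:T. ✓
w4: successors {w5}; ◇((q → p) → q) there: w5:F. ✗
w5: successors {w6}; ◇((q → p) → q) there: w6:F. ✗
w6: successors {w6, w7}; ◇((q → p) → q) there: w6:F, w7:F. ✗
w7: no successors, so □◇((q → p) → q) holds vacuously. ✓
Satisfying worlds: {w0, w3, w7}.

3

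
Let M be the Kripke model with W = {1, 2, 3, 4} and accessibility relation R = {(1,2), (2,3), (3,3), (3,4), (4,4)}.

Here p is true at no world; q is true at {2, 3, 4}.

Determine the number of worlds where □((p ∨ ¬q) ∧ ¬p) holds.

1: successors {2}; (p ∨ ¬q) ∧ ¬p there: 2:F. ✗
2: successors {3}; (p ∨ ¬q) ∧ ¬p there: 3:F. ✗
3: successors {3, 4}; (p ∨ ¬q) ∧ ¬p there: 3:F, 4:F. ✗
4: successors {4}; (p ∨ ¬q) ∧ ¬p there: 4:F. ✗
Satisfying worlds: ∅.

0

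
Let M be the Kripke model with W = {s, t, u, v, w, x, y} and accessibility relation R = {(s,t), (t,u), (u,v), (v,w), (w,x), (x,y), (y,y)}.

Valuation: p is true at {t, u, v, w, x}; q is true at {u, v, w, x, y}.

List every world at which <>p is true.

{s, t, u, v, w}

s: successors {t}; p there: t:T. ✓
t: successors {u}; p there: u:T. ✓
u: successors {v}; p there: v:T. ✓
v: successors {w}; p there: w:T. ✓
w: successors {x}; p there: x:T. ✓
x: successors {y}; p there: y:F. ✗
y: successors {y}; p there: y:F. ✗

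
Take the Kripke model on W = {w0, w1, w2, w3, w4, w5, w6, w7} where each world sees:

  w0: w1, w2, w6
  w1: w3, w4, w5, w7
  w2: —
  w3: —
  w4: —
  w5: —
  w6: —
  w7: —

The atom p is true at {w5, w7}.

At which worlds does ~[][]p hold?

w0: [][]p is F. ✓
w1: [][]p is T. ✗
w2: [][]p is T. ✗
w3: [][]p is T. ✗
w4: [][]p is T. ✗
w5: [][]p is T. ✗
w6: [][]p is T. ✗
w7: [][]p is T. ✗

{w0}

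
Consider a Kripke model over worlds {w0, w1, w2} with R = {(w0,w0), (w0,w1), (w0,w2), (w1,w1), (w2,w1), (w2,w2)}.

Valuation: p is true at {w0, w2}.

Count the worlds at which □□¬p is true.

1

w0: successors {w0, w1, w2}; □¬p there: w0:F, w1:T, w2:F. ✗
w1: successors {w1}; □¬p there: w1:T. ✓
w2: successors {w1, w2}; □¬p there: w1:T, w2:F. ✗
Satisfying worlds: {w1}.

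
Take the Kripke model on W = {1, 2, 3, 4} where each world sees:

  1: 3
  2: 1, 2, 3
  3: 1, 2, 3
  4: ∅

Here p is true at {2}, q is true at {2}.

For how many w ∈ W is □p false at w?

3

1: successors {3}; p there: 3:F. ✗
2: successors {1, 2, 3}; p there: 1:F, 2:T, 3:F. ✗
3: successors {1, 2, 3}; p there: 1:F, 2:T, 3:F. ✗
4: no successors, so □p holds vacuously. ✓
Satisfying worlds: {4}.
So □p fails at the other 3 worlds.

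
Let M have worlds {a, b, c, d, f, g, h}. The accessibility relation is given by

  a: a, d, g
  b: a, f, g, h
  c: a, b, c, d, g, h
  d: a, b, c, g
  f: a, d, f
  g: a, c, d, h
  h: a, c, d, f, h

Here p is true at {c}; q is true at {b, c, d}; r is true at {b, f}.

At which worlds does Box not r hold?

{a, g}

a: successors {a, d, g}; not r there: a:T, d:T, g:T. ✓
b: successors {a, f, g, h}; not r there: a:T, f:F, g:T, h:T. ✗
c: successors {a, b, c, d, g, h}; not r there: a:T, b:F, c:T, d:T, g:T, h:T. ✗
d: successors {a, b, c, g}; not r there: a:T, b:F, c:T, g:T. ✗
f: successors {a, d, f}; not r there: a:T, d:T, f:F. ✗
g: successors {a, c, d, h}; not r there: a:T, c:T, d:T, h:T. ✓
h: successors {a, c, d, f, h}; not r there: a:T, c:T, d:T, f:F, h:T. ✗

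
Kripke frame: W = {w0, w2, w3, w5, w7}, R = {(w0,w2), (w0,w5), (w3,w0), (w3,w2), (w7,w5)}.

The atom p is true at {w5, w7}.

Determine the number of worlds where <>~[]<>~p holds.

w0: successors {w2, w5}; ~[]<>~p there: w2:F, w5:F. ✗
w2: no successors, so <>~[]<>~p fails. ✗
w3: successors {w0, w2}; ~[]<>~p there: w0:T, w2:F. ✓
w5: no successors, so <>~[]<>~p fails. ✗
w7: successors {w5}; ~[]<>~p there: w5:F. ✗
Satisfying worlds: {w3}.

1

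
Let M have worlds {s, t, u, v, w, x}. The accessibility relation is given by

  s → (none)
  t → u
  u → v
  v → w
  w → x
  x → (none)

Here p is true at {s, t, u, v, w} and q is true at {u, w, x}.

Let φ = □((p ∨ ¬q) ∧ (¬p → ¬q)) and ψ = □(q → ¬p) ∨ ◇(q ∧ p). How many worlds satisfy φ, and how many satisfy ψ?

5 and 6

For □((p ∨ ¬q) ∧ (¬p → ¬q)):
s: no successors, so □((p ∨ ¬q) ∧ (¬p → ¬q)) holds vacuously. ✓
t: successors {u}; (p ∨ ¬q) ∧ (¬p → ¬q) there: u:T. ✓
u: successors {v}; (p ∨ ¬q) ∧ (¬p → ¬q) there: v:T. ✓
v: successors {w}; (p ∨ ¬q) ∧ (¬p → ¬q) there: w:T. ✓
w: successors {x}; (p ∨ ¬q) ∧ (¬p → ¬q) there: x:F. ✗
x: no successors, so □((p ∨ ¬q) ∧ (¬p → ¬q)) holds vacuously. ✓
— 5 worlds.
For □(q → ¬p) ∨ ◇(q ∧ p):
s: □(q → ¬p) is T, ◇(q ∧ p) is F. ✓
t: □(q → ¬p) is F, ◇(q ∧ p) is T. ✓
u: □(q → ¬p) is T, ◇(q ∧ p) is F. ✓
v: □(q → ¬p) is F, ◇(q ∧ p) is T. ✓
w: □(q → ¬p) is T, ◇(q ∧ p) is F. ✓
x: □(q → ¬p) is T, ◇(q ∧ p) is F. ✓
— 6 worlds.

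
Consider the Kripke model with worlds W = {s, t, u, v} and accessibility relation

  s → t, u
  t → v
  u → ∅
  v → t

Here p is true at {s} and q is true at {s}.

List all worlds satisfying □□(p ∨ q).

{u}

s: successors {t, u}; □(p ∨ q) there: t:F, u:T. ✗
t: successors {v}; □(p ∨ q) there: v:F. ✗
u: no successors, so □□(p ∨ q) holds vacuously. ✓
v: successors {t}; □(p ∨ q) there: t:F. ✗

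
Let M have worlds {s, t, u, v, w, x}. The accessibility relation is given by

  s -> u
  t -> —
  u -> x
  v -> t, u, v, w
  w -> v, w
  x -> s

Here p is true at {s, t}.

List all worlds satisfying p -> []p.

{t, u, v, w, x}

s: p is T, []p is F. ✗
t: p is T, []p is T. ✓
u: p is F, []p is F. ✓
v: p is F, []p is F. ✓
w: p is F, []p is F. ✓
x: p is F, []p is T. ✓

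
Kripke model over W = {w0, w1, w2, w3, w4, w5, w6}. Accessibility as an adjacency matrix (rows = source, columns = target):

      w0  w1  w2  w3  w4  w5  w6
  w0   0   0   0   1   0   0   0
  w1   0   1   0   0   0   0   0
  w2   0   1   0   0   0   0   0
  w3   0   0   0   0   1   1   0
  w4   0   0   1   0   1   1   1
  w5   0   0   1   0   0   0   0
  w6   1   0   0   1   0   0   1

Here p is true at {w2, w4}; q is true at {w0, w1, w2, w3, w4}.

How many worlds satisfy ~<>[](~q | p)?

3

w0: <>[](~q | p) is T. ✗
w1: <>[](~q | p) is F. ✓
w2: <>[](~q | p) is F. ✓
w3: <>[](~q | p) is T. ✗
w4: <>[](~q | p) is T. ✗
w5: <>[](~q | p) is F. ✓
w6: <>[](~q | p) is T. ✗
Satisfying worlds: {w1, w2, w5}.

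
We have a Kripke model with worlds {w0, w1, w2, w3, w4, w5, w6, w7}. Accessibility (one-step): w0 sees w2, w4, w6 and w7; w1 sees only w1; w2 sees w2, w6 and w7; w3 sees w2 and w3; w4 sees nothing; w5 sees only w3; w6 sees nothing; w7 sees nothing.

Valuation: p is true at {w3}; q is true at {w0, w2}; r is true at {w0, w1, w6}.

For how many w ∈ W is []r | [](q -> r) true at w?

w0: []r is F, [](q -> r) is F. ✗
w1: []r is T, [](q -> r) is T. ✓
w2: []r is F, [](q -> r) is F. ✗
w3: []r is F, [](q -> r) is F. ✗
w4: []r is T, [](q -> r) is T. ✓
w5: []r is F, [](q -> r) is T. ✓
w6: []r is T, [](q -> r) is T. ✓
w7: []r is T, [](q -> r) is T. ✓
Satisfying worlds: {w1, w4, w5, w6, w7}.

5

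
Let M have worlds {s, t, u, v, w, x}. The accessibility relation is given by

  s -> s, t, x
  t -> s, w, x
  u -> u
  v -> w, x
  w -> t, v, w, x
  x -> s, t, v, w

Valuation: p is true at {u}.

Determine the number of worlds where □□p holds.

1

s: successors {s, t, x}; □p there: s:F, t:F, x:F. ✗
t: successors {s, w, x}; □p there: s:F, w:F, x:F. ✗
u: successors {u}; □p there: u:T. ✓
v: successors {w, x}; □p there: w:F, x:F. ✗
w: successors {t, v, w, x}; □p there: t:F, v:F, w:F, x:F. ✗
x: successors {s, t, v, w}; □p there: s:F, t:F, v:F, w:F. ✗
Satisfying worlds: {u}.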